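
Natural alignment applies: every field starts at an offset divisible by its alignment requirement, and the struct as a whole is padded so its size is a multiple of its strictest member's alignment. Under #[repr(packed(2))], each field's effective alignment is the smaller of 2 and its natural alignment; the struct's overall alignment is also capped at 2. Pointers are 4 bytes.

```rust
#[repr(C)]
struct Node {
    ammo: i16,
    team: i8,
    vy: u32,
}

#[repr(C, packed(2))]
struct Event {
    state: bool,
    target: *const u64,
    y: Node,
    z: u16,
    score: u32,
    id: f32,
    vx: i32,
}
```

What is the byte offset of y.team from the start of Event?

8

Node: 0..2  ammo  (2B, 2-aligned); 2..3  team  (1B, 1-aligned); 3..4  -- padding (1B); 4..8  vy  (4B, 4-aligned); sizeof = 8, alignof = 4
0..1  state  (1B, 1-aligned)
1..2  -- padding (1B)
2..6  target  (4B, 2-aligned)
6..14  y  (8B, 2-aligned)
within Node: team at 2
6 + 2 = 8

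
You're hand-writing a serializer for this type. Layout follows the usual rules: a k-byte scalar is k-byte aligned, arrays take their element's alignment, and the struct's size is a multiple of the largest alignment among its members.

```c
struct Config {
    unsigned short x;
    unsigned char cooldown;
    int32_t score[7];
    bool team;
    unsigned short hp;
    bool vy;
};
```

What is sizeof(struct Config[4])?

@0: x [2B, align 2] → 2
@2: cooldown [1B, align 1] → 3
+1 pad (align 4)
@4: score [28B, align 4] → 32
@32: team [1B, align 1] → 33
+1 pad (align 2)
@34: hp [2B, align 2] → 36
@36: vy [1B, align 1] → 37
+3 tail pad (align 4)
size 40, align 4
array of 4: 4 × 40 = 160

160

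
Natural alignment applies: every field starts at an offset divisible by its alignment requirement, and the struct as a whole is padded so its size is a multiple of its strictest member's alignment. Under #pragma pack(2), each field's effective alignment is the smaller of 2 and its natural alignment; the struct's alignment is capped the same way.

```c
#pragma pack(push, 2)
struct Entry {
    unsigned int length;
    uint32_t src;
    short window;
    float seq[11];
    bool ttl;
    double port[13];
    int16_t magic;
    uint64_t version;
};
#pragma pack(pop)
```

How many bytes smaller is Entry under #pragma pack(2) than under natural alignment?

14

natural layout:
  @0: length [4B, align 4] → 4
  @4: src [4B, align 4] → 8
  @8: window [2B, align 2] → 10
  +2 pad (align 4)
  @12: seq [44B, align 4] → 56
  @56: ttl [1B, align 1] → 57
  +7 pad (align 8)
  @64: port [104B, align 8] → 168
  @168: magic [2B, align 2] → 170
  +6 pad (align 8)
  @176: version [8B, align 8] → 184
  size 184, align 8
packed(2) layout:
  @0: length [4B, align 2] → 4
  @4: src [4B, align 2] → 8
  @8: window [2B, align 2] → 10
  @10: seq [44B, align 2] → 54
  @54: ttl [1B, align 1] → 55
  +1 pad (align 2)
  @56: port [104B, align 2] → 160
  @160: magic [2B, align 2] → 162
  @162: version [8B, align 2] → 170
  size 170, align 2
184 − 170 = 14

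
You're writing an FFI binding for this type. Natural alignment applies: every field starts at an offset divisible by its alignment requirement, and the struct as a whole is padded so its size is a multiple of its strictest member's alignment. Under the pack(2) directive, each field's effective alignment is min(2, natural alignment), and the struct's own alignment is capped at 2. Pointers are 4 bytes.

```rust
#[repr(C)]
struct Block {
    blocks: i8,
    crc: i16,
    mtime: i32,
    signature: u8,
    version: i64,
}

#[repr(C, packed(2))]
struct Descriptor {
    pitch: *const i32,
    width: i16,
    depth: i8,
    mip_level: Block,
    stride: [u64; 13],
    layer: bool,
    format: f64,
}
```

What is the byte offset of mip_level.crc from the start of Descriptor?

10

Block: @0: blocks [1B, align 1] → 1; +1 pad (align 2); @2: crc [2B, align 2] → 4; @4: mtime [4B, align 4] → 8; @8: signature [1B, align 1] → 9; +7 pad (align 8); @16: version [8B, align 8] → 24; size 24, align 8
@0: pitch [4B, align 2] → 4
@4: width [2B, align 2] → 6
@6: depth [1B, align 1] → 7
+1 pad (align 2)
@8: mip_level [24B, align 2] → 32
within Block: crc at 2
8 + 2 = 10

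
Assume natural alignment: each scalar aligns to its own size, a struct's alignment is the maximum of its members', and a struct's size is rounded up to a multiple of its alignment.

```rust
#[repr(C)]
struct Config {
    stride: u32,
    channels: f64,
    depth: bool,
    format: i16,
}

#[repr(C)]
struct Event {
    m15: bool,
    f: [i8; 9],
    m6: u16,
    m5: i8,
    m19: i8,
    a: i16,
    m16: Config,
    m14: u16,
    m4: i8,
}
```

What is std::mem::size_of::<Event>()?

48

Config: stride at 0 (size 4, align 4) → ends 4; pad 4 to align 8 for channels; channels at 8 (size 8, align 8) → ends 16; depth at 16 (size 1, align 1) → ends 17; pad 1 to align 2 for format; format at 18 (size 2, align 2) → ends 20; tail pad 4 to reach multiple of 8; total 24 bytes, alignment 8
m15 at 0 (size 1, align 1) → ends 1
f at 1 (size 9, align 1) → ends 10
m6 at 10 (size 2, align 2) → ends 12
m5 at 12 (size 1, align 1) → ends 13
m19 at 13 (size 1, align 1) → ends 14
a at 14 (size 2, align 2) → ends 16
m16 at 16 (size 24, align 8) → ends 40
m14 at 40 (size 2, align 2) → ends 42
m4 at 42 (size 1, align 1) → ends 43
tail pad 5 to reach multiple of 8
total 48 bytes, alignment 8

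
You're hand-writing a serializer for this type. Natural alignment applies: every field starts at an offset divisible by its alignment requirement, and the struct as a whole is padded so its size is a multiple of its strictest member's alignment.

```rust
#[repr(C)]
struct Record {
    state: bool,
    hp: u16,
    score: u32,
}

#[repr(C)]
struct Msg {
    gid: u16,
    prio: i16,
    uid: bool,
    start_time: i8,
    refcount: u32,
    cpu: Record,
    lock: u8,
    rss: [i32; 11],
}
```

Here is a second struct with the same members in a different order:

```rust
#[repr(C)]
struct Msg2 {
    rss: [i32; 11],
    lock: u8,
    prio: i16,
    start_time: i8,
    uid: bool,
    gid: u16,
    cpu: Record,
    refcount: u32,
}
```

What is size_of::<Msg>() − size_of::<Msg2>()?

Record: @0: state [1B, align 1] → 1; +1 pad (align 2); @2: hp [2B, align 2] → 4; @4: score [4B, align 4] → 8; size 8, align 4
@0: gid [2B, align 2] → 2
@2: prio [2B, align 2] → 4
@4: uid [1B, align 1] → 5
@5: start_time [1B, align 1] → 6
+2 pad (align 4)
@8: refcount [4B, align 4] → 12
@12: cpu [8B, align 4] → 20
@20: lock [1B, align 1] → 21
+3 pad (align 4)
@24: rss [44B, align 4] → 68
size 68, align 4
— Msg2 —
@0: rss [44B, align 4] → 44
@44: lock [1B, align 1] → 45
+1 pad (align 2)
@46: prio [2B, align 2] → 48
@48: start_time [1B, align 1] → 49
@49: uid [1B, align 1] → 50
@50: gid [2B, align 2] → 52
@52: cpu [8B, align 4] → 60
@60: refcount [4B, align 4] → 64
size 64, align 4
68 − 64 = 4

4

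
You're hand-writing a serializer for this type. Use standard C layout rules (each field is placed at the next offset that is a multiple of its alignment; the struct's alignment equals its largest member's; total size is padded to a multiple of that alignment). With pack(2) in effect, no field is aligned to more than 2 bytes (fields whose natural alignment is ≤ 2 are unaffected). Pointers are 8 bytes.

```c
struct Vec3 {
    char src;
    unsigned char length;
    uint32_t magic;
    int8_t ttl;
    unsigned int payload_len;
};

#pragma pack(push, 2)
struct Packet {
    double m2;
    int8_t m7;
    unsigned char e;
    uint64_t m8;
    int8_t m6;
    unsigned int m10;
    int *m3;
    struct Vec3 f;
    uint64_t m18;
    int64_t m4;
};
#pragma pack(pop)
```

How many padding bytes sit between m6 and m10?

Vec3: @0: src [1B, align 1] → 1; @1: length [1B, align 1] → 2; +2 pad (align 4); @4: magic [4B, align 4] → 8; @8: ttl [1B, align 1] → 9; +3 pad (align 4); @12: payload_len [4B, align 4] → 16; size 16, align 4
@0: m2 [8B, align 2] → 8
@8: m7 [1B, align 1] → 9
@9: e [1B, align 1] → 10
@10: m8 [8B, align 2] → 18
@18: m6 [1B, align 1] → 19
+1 pad (align 2)
@20: m10 [4B, align 2] → 24

1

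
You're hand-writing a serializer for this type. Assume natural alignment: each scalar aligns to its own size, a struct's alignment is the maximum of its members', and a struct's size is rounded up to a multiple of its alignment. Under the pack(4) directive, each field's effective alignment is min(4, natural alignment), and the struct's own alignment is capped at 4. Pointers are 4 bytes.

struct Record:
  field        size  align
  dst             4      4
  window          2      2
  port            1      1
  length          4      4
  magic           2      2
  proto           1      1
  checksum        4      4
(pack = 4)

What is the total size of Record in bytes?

dst at 0 (size 4, align 4) → ends 4
window at 4 (size 2, align 2) → ends 6
port at 6 (size 1, align 1) → ends 7
pad 1 to align 4 for length
length at 8 (size 4, align 4) → ends 12
magic at 12 (size 2, align 2) → ends 14
proto at 14 (size 1, align 1) → ends 15
pad 1 to align 4 for checksum
checksum at 16 (size 4, align 4) → ends 20
total 20 bytes, alignment 4

20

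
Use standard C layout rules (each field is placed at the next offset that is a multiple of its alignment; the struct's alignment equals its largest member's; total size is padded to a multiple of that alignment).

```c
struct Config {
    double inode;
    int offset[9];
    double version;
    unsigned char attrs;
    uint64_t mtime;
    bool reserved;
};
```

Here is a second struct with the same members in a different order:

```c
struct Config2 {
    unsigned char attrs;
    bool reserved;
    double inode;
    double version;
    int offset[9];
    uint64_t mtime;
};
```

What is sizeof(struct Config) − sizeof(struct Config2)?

8

inode at 0 (size 8, align 8) → ends 8
offset at 8 (size 36, align 4) → ends 44
pad 4 to align 8 for version
version at 48 (size 8, align 8) → ends 56
attrs at 56 (size 1, align 1) → ends 57
pad 7 to align 8 for mtime
mtime at 64 (size 8, align 8) → ends 72
reserved at 72 (size 1, align 1) → ends 73
tail pad 7 to reach multiple of 8
total 80 bytes, alignment 8
— Config2 —
attrs at 0 (size 1, align 1) → ends 1
reserved at 1 (size 1, align 1) → ends 2
pad 6 to align 8 for inode
inode at 8 (size 8, align 8) → ends 16
version at 16 (size 8, align 8) → ends 24
offset at 24 (size 36, align 4) → ends 60
pad 4 to align 8 for mtime
mtime at 64 (size 8, align 8) → ends 72
total 72 bytes, alignment 8
80 − 72 = 8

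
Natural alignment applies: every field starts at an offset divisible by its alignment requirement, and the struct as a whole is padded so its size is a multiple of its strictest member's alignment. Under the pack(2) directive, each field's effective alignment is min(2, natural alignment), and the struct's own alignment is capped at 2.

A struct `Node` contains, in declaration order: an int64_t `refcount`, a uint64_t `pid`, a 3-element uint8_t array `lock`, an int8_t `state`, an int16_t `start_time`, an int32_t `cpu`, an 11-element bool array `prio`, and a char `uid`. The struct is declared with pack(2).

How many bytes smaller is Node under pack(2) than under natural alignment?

natural layout:
  refcount at 0 (size 8, align 8) → ends 8
  pid at 8 (size 8, align 8) → ends 16
  lock at 16 (size 3, align 1) → ends 19
  state at 19 (size 1, align 1) → ends 20
  start_time at 20 (size 2, align 2) → ends 22
  pad 2 to align 4 for cpu
  cpu at 24 (size 4, align 4) → ends 28
  prio at 28 (size 11, align 1) → ends 39
  uid at 39 (size 1, align 1) → ends 40
  total 40 bytes, alignment 8
packed(2) layout:
  refcount at 0 (size 8, align 2) → ends 8
  pid at 8 (size 8, align 2) → ends 16
  lock at 16 (size 3, align 1) → ends 19
  state at 19 (size 1, align 1) → ends 20
  start_time at 20 (size 2, align 2) → ends 22
  cpu at 22 (size 4, align 2) → ends 26
  prio at 26 (size 11, align 1) → ends 37
  uid at 37 (size 1, align 1) → ends 38
  total 38 bytes, alignment 2
40 − 38 = 2

2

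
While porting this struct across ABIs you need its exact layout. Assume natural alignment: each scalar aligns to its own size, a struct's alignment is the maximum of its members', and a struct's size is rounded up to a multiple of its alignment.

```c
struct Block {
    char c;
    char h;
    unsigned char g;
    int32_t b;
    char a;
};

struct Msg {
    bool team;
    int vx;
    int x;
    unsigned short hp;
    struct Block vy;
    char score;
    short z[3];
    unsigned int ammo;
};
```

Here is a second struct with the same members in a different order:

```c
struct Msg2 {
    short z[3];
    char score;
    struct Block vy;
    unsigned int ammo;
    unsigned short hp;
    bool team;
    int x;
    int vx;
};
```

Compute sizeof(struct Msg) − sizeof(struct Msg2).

4

Block: @0: c [1B, align 1] → 1; @1: h [1B, align 1] → 2; @2: g [1B, align 1] → 3; +1 pad (align 4); @4: b [4B, align 4] → 8; @8: a [1B, align 1] → 9; +3 tail pad (align 4); size 12, align 4
@0: team [1B, align 1] → 1
+3 pad (align 4)
@4: vx [4B, align 4] → 8
@8: x [4B, align 4] → 12
@12: hp [2B, align 2] → 14
+2 pad (align 4)
@16: vy [12B, align 4] → 28
@28: score [1B, align 1] → 29
+1 pad (align 2)
@30: z [6B, align 2] → 36
@36: ammo [4B, align 4] → 40
size 40, align 4
— Msg2 —
@0: z [6B, align 2] → 6
@6: score [1B, align 1] → 7
+1 pad (align 4)
@8: vy [12B, align 4] → 20
@20: ammo [4B, align 4] → 24
@24: hp [2B, align 2] → 26
@26: team [1B, align 1] → 27
+1 pad (align 4)
@28: x [4B, align 4] → 32
@32: vx [4B, align 4] → 36
size 36, align 4
40 − 36 = 4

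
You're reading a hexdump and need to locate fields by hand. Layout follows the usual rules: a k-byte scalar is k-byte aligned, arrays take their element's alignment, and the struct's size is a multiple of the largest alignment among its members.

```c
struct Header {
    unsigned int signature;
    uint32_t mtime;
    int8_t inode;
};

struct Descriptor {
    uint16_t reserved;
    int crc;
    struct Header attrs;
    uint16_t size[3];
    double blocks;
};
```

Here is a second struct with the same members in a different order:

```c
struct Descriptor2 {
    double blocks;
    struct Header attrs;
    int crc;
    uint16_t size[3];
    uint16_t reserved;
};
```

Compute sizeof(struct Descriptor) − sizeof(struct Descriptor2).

8

Header: @0: signature [4B, align 4] → 4; @4: mtime [4B, align 4] → 8; @8: inode [1B, align 1] → 9; +3 tail pad (align 4); size 12, align 4
@0: reserved [2B, align 2] → 2
+2 pad (align 4)
@4: crc [4B, align 4] → 8
@8: attrs [12B, align 4] → 20
@20: size [6B, align 2] → 26
+6 pad (align 8)
@32: blocks [8B, align 8] → 40
size 40, align 8
— Descriptor2 —
@0: blocks [8B, align 8] → 8
@8: attrs [12B, align 4] → 20
@20: crc [4B, align 4] → 24
@24: size [6B, align 2] → 30
@30: reserved [2B, align 2] → 32
size 32, align 8
40 − 32 = 8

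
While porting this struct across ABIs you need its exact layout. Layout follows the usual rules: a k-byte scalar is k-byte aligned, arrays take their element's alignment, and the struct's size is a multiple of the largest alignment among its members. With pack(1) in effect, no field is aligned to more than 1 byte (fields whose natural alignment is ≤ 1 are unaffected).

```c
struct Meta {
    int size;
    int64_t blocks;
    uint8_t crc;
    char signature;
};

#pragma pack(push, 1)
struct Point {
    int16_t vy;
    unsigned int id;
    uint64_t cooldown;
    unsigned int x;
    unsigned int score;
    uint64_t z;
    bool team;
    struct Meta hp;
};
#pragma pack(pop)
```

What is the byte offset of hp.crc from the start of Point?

47

Meta: size at 0 (size 4, align 4) → ends 4; pad 4 to align 8 for blocks; blocks at 8 (size 8, align 8) → ends 16; crc at 16 (size 1, align 1) → ends 17; signature at 17 (size 1, align 1) → ends 18; tail pad 6 to reach multiple of 8; total 24 bytes, alignment 8
vy at 0 (size 2, align 1) → ends 2
id at 2 (size 4, align 1) → ends 6
cooldown at 6 (size 8, align 1) → ends 14
x at 14 (size 4, align 1) → ends 18
score at 18 (size 4, align 1) → ends 22
z at 22 (size 8, align 1) → ends 30
team at 30 (size 1, align 1) → ends 31
hp at 31 (size 24, align 1) → ends 55
within Meta: crc at 16
31 + 16 = 47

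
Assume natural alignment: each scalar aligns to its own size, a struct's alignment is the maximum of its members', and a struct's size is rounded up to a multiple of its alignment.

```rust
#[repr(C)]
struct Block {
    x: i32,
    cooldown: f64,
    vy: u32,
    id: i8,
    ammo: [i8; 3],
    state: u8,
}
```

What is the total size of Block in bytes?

x at 0 (size 4, align 4) → ends 4
pad 4 to align 8 for cooldown
cooldown at 8 (size 8, align 8) → ends 16
vy at 16 (size 4, align 4) → ends 20
id at 20 (size 1, align 1) → ends 21
ammo at 21 (size 3, align 1) → ends 24
state at 24 (size 1, align 1) → ends 25
tail pad 7 to reach multiple of 8
total 32 bytes, alignment 8

32 bytes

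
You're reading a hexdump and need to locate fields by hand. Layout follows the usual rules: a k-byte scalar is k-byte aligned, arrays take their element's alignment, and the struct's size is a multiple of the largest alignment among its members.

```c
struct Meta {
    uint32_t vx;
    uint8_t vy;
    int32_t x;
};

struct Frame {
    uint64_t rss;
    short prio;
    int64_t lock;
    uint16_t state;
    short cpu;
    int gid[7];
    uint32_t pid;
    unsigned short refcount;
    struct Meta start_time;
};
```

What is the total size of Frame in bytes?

80 bytes

Meta: vx at 0 (size 4, align 4) → ends 4; vy at 4 (size 1, align 1) → ends 5; pad 3 to align 4 for x; x at 8 (size 4, align 4) → ends 12; total 12 bytes, alignment 4
rss at 0 (size 8, align 8) → ends 8
prio at 8 (size 2, align 2) → ends 10
pad 6 to align 8 for lock
lock at 16 (size 8, align 8) → ends 24
state at 24 (size 2, align 2) → ends 26
cpu at 26 (size 2, align 2) → ends 28
gid at 28 (size 28, align 4) → ends 56
pid at 56 (size 4, align 4) → ends 60
refcount at 60 (size 2, align 2) → ends 62
pad 2 to align 4 for start_time
start_time at 64 (size 12, align 4) → ends 76
tail pad 4 to reach multiple of 8
total 80 bytes, alignment 8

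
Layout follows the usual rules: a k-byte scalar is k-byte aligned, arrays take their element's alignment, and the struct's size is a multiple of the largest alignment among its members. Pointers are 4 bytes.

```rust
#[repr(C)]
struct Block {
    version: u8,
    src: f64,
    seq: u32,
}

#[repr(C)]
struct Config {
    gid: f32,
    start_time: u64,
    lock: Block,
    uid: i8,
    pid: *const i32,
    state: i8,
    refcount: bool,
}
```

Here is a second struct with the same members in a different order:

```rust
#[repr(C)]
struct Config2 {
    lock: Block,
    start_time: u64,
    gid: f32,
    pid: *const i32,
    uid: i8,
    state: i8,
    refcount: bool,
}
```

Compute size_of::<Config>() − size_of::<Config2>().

Block: version at 0 (size 1, align 1) → ends 1; pad 7 to align 8 for src; src at 8 (size 8, align 8) → ends 16; seq at 16 (size 4, align 4) → ends 20; tail pad 4 to reach multiple of 8; total 24 bytes, alignment 8
gid at 0 (size 4, align 4) → ends 4
pad 4 to align 8 for start_time
start_time at 8 (size 8, align 8) → ends 16
lock at 16 (size 24, align 8) → ends 40
uid at 40 (size 1, align 1) → ends 41
pad 3 to align 4 for pid
pid at 44 (size 4, align 4) → ends 48
state at 48 (size 1, align 1) → ends 49
refcount at 49 (size 1, align 1) → ends 50
tail pad 6 to reach multiple of 8
total 56 bytes, alignment 8
— Config2 —
lock at 0 (size 24, align 8) → ends 24
start_time at 24 (size 8, align 8) → ends 32
gid at 32 (size 4, align 4) → ends 36
pid at 36 (size 4, align 4) → ends 40
uid at 40 (size 1, align 1) → ends 41
state at 41 (size 1, align 1) → ends 42
refcount at 42 (size 1, align 1) → ends 43
tail pad 5 to reach multiple of 8
total 48 bytes, alignment 8
56 − 48 = 8

8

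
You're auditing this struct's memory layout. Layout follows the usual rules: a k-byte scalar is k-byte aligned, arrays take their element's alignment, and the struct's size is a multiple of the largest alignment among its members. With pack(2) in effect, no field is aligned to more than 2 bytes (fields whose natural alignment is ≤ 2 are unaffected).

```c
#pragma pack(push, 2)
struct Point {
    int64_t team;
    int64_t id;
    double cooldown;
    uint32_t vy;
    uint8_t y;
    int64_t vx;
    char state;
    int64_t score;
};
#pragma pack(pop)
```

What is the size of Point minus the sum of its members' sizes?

2

@0: team [8B, align 2] → 8
@8: id [8B, align 2] → 16
@16: cooldown [8B, align 2] → 24
@24: vy [4B, align 2] → 28
@28: y [1B, align 1] → 29
+1 pad (align 2)
@30: vx [8B, align 2] → 38
@38: state [1B, align 1] → 39
+1 pad (align 2)
@40: score [8B, align 2] → 48
size 48, align 2
data bytes 46, size 48 → padding 2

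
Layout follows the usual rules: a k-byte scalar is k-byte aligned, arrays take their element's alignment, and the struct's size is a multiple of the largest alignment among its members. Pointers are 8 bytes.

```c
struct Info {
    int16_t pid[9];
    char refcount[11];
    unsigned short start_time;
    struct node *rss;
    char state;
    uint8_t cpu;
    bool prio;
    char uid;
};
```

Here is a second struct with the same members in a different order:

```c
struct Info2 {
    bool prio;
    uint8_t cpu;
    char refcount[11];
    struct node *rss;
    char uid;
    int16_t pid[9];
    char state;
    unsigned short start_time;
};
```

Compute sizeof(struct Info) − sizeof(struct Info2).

0

0..18  pid  (18B, 2-aligned)
18..29  refcount  (11B, 1-aligned)
29..30  -- padding (1B)
30..32  start_time  (2B, 2-aligned)
32..40  rss  (8B, 8-aligned)
40..41  state  (1B, 1-aligned)
41..42  cpu  (1B, 1-aligned)
42..43  prio  (1B, 1-aligned)
43..44  uid  (1B, 1-aligned)
44..48  -- tail padding (4B)
sizeof = 48, alignof = 8
— Info2 —
0..1  prio  (1B, 1-aligned)
1..2  cpu  (1B, 1-aligned)
2..13  refcount  (11B, 1-aligned)
13..16  -- padding (3B)
16..24  rss  (8B, 8-aligned)
24..25  uid  (1B, 1-aligned)
25..26  -- padding (1B)
26..44  pid  (18B, 2-aligned)
44..45  state  (1B, 1-aligned)
45..46  -- padding (1B)
46..48  start_time  (2B, 2-aligned)
sizeof = 48, alignof = 8
48 − 48 = 0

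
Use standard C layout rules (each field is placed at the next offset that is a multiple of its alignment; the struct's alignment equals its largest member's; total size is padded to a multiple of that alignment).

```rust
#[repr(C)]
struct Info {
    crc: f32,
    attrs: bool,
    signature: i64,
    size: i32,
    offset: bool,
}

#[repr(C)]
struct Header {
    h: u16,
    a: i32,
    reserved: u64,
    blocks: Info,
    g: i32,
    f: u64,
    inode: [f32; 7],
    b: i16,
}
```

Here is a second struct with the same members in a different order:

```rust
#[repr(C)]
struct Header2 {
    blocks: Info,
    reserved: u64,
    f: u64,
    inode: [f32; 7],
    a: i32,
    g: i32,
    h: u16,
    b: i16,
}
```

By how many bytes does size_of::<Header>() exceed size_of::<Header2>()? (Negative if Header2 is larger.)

Info: crc at 0 (size 4, align 4) → ends 4; attrs at 4 (size 1, align 1) → ends 5; pad 3 to align 8 for signature; signature at 8 (size 8, align 8) → ends 16; size at 16 (size 4, align 4) → ends 20; offset at 20 (size 1, align 1) → ends 21; tail pad 3 to reach multiple of 8; total 24 bytes, alignment 8
h at 0 (size 2, align 2) → ends 2
pad 2 to align 4 for a
a at 4 (size 4, align 4) → ends 8
reserved at 8 (size 8, align 8) → ends 16
blocks at 16 (size 24, align 8) → ends 40
g at 40 (size 4, align 4) → ends 44
pad 4 to align 8 for f
f at 48 (size 8, align 8) → ends 56
inode at 56 (size 28, align 4) → ends 84
b at 84 (size 2, align 2) → ends 86
tail pad 2 to reach multiple of 8
total 88 bytes, alignment 8
— Header2 —
blocks at 0 (size 24, align 8) → ends 24
reserved at 24 (size 8, align 8) → ends 32
f at 32 (size 8, align 8) → ends 40
inode at 40 (size 28, align 4) → ends 68
a at 68 (size 4, align 4) → ends 72
g at 72 (size 4, align 4) → ends 76
h at 76 (size 2, align 2) → ends 78
b at 78 (size 2, align 2) → ends 80
total 80 bytes, alignment 8
88 − 80 = 8

8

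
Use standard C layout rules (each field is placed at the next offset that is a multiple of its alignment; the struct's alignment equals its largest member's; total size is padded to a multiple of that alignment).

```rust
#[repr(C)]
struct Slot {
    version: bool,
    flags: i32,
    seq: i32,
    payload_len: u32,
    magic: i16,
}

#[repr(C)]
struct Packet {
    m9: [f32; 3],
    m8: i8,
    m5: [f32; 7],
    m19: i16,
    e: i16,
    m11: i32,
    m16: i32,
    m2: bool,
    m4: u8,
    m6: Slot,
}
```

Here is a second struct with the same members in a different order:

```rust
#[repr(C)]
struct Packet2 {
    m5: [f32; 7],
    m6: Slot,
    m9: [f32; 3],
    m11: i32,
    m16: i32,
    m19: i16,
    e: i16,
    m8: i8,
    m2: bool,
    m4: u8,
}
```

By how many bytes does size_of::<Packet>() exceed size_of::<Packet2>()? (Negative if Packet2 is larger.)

Slot: @0: version [1B, align 1] → 1; +3 pad (align 4); @4: flags [4B, align 4] → 8; @8: seq [4B, align 4] → 12; @12: payload_len [4B, align 4] → 16; @16: magic [2B, align 2] → 18; +2 tail pad (align 4); size 20, align 4
@0: m9 [12B, align 4] → 12
@12: m8 [1B, align 1] → 13
+3 pad (align 4)
@16: m5 [28B, align 4] → 44
@44: m19 [2B, align 2] → 46
@46: e [2B, align 2] → 48
@48: m11 [4B, align 4] → 52
@52: m16 [4B, align 4] → 56
@56: m2 [1B, align 1] → 57
@57: m4 [1B, align 1] → 58
+2 pad (align 4)
@60: m6 [20B, align 4] → 80
size 80, align 4
— Packet2 —
@0: m5 [28B, align 4] → 28
@28: m6 [20B, align 4] → 48
@48: m9 [12B, align 4] → 60
@60: m11 [4B, align 4] → 64
@64: m16 [4B, align 4] → 68
@68: m19 [2B, align 2] → 70
@70: e [2B, align 2] → 72
@72: m8 [1B, align 1] → 73
@73: m2 [1B, align 1] → 74
@74: m4 [1B, align 1] → 75
+1 tail pad (align 4)
size 76, align 4
80 − 76 = 4

4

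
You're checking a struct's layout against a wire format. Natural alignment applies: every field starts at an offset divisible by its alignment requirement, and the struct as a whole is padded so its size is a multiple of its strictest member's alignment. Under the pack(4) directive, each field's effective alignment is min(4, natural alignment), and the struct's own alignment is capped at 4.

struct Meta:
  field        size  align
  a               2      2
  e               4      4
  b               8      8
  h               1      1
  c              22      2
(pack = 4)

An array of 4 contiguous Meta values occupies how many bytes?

160

a at 0 (size 2, align 2) → ends 2
pad 2 to align 4 for e
e at 4 (size 4, align 4) → ends 8
b at 8 (size 8, align 4) → ends 16
h at 16 (size 1, align 1) → ends 17
pad 1 to align 2 for c
c at 18 (size 22, align 2) → ends 40
total 40 bytes, alignment 4
array of 4: 4 × 40 = 160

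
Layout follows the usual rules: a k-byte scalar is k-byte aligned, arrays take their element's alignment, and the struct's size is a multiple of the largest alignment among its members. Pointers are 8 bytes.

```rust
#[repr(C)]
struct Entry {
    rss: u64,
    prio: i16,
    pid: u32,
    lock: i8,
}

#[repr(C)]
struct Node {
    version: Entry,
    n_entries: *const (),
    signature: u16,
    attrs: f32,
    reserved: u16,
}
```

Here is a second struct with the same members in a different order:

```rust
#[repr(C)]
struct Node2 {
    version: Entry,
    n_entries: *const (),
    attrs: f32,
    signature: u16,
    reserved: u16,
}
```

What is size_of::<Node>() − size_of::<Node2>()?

8

Entry: 0..8  rss  (8B, 8-aligned); 8..10  prio  (2B, 2-aligned); 10..12  -- padding (2B); 12..16  pid  (4B, 4-aligned); 16..17  lock  (1B, 1-aligned); 17..24  -- tail padding (7B); sizeof = 24, alignof = 8
0..24  version  (24B, 8-aligned)
24..32  n_entries  (8B, 8-aligned)
32..34  signature  (2B, 2-aligned)
34..36  -- padding (2B)
36..40  attrs  (4B, 4-aligned)
40..42  reserved  (2B, 2-aligned)
42..48  -- tail padding (6B)
sizeof = 48, alignof = 8
— Node2 —
0..24  version  (24B, 8-aligned)
24..32  n_entries  (8B, 8-aligned)
32..36  attrs  (4B, 4-aligned)
36..38  signature  (2B, 2-aligned)
38..40  reserved  (2B, 2-aligned)
sizeof = 40, alignof = 8
48 − 40 = 8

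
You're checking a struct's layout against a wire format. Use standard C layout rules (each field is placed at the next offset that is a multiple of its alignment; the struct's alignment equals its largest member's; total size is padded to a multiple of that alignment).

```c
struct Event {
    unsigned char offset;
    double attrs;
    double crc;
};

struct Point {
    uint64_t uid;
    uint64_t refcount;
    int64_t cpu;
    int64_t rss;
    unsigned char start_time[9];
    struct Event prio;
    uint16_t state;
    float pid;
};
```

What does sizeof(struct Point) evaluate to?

80 bytes

Event: offset at 0 (size 1, align 1) → ends 1; pad 7 to align 8 for attrs; attrs at 8 (size 8, align 8) → ends 16; crc at 16 (size 8, align 8) → ends 24; total 24 bytes, alignment 8
uid at 0 (size 8, align 8) → ends 8
refcount at 8 (size 8, align 8) → ends 16
cpu at 16 (size 8, align 8) → ends 24
rss at 24 (size 8, align 8) → ends 32
start_time at 32 (size 9, align 1) → ends 41
pad 7 to align 8 for prio
prio at 48 (size 24, align 8) → ends 72
state at 72 (size 2, align 2) → ends 74
pad 2 to align 4 for pid
pid at 76 (size 4, align 4) → ends 80
total 80 bytes, alignment 8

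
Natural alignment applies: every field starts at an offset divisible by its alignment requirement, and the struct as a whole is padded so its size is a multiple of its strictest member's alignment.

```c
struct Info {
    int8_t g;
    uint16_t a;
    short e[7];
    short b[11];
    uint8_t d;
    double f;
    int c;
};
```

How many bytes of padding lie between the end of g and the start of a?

1

0..1  g  (1B, 1-aligned)
1..2  -- padding (1B)
2..4  a  (2B, 2-aligned)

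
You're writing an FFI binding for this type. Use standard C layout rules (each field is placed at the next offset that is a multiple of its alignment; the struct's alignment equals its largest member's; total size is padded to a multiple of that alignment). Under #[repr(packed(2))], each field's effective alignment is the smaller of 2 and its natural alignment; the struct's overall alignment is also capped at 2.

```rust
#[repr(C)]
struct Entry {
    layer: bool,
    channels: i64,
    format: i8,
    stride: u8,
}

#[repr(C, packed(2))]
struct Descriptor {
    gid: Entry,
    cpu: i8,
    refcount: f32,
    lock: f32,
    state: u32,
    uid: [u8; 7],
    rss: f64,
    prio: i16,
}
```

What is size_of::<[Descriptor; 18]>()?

Entry: @0: layer [1B, align 1] → 1; +7 pad (align 8); @8: channels [8B, align 8] → 16; @16: format [1B, align 1] → 17; @17: stride [1B, align 1] → 18; +6 tail pad (align 8); size 24, align 8
@0: gid [24B, align 2] → 24
@24: cpu [1B, align 1] → 25
+1 pad (align 2)
@26: refcount [4B, align 2] → 30
@30: lock [4B, align 2] → 34
@34: state [4B, align 2] → 38
@38: uid [7B, align 1] → 45
+1 pad (align 2)
@46: rss [8B, align 2] → 54
@54: prio [2B, align 2] → 56
size 56, align 2
array of 18: 18 × 56 = 1008

1008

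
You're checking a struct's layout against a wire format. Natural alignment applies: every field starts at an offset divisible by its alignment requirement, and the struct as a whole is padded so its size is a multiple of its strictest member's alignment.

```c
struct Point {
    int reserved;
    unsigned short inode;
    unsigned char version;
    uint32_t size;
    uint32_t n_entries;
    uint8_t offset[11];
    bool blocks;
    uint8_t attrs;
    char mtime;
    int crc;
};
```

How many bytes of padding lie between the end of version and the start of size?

0..4  reserved  (4B, 4-aligned)
4..6  inode  (2B, 2-aligned)
6..7  version  (1B, 1-aligned)
7..8  -- padding (1B)
8..12  size  (4B, 4-aligned)

1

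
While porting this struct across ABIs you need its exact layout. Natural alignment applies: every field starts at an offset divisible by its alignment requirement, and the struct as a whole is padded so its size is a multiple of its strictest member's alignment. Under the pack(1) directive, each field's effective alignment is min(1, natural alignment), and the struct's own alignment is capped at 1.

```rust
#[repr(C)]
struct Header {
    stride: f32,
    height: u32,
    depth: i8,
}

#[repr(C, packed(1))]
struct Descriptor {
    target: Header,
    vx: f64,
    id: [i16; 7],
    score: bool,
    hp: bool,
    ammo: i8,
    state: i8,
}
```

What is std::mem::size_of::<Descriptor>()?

Header: 0..4  stride  (4B, 4-aligned); 4..8  height  (4B, 4-aligned); 8..9  depth  (1B, 1-aligned); 9..12  -- tail padding (3B); sizeof = 12, alignof = 4
0..12  target  (12B, 1-aligned)
12..20  vx  (8B, 1-aligned)
20..34  id  (14B, 1-aligned)
34..35  score  (1B, 1-aligned)
35..36  hp  (1B, 1-aligned)
36..37  ammo  (1B, 1-aligned)
37..38  state  (1B, 1-aligned)
sizeof = 38, alignof = 1

38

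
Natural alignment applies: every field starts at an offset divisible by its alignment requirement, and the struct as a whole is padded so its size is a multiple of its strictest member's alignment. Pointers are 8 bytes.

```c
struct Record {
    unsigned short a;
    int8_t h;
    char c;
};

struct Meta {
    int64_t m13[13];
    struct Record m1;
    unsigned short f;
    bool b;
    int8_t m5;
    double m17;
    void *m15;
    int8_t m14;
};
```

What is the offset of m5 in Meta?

111

Record: a at 0 (size 2, align 2) → ends 2; h at 2 (size 1, align 1) → ends 3; c at 3 (size 1, align 1) → ends 4; total 4 bytes, alignment 2
m13 at 0 (size 104, align 8) → ends 104
m1 at 104 (size 4, align 2) → ends 108
f at 108 (size 2, align 2) → ends 110
b at 110 (size 1, align 1) → ends 111
m5 at 111 (size 1, align 1) → ends 112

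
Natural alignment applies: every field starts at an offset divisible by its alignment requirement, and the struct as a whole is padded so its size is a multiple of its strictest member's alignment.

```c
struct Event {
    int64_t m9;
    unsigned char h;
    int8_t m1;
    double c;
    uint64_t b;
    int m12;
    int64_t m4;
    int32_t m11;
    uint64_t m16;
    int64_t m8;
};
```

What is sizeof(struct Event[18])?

1296

m9 at 0 (size 8, align 8) → ends 8
h at 8 (size 1, align 1) → ends 9
m1 at 9 (size 1, align 1) → ends 10
pad 6 to align 8 for c
c at 16 (size 8, align 8) → ends 24
b at 24 (size 8, align 8) → ends 32
m12 at 32 (size 4, align 4) → ends 36
pad 4 to align 8 for m4
m4 at 40 (size 8, align 8) → ends 48
m11 at 48 (size 4, align 4) → ends 52
pad 4 to align 8 for m16
m16 at 56 (size 8, align 8) → ends 64
m8 at 64 (size 8, align 8) → ends 72
total 72 bytes, alignment 8
array of 18: 18 × 72 = 1296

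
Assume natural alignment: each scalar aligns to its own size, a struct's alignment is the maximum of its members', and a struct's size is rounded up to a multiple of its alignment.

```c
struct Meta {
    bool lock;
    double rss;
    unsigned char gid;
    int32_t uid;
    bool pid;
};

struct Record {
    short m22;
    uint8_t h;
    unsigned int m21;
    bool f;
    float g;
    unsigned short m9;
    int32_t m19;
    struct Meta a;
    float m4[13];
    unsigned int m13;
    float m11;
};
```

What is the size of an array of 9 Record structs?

Meta: 0..1  lock  (1B, 1-aligned); 1..8  -- padding (7B); 8..16  rss  (8B, 8-aligned); 16..17  gid  (1B, 1-aligned); 17..20  -- padding (3B); 20..24  uid  (4B, 4-aligned); 24..25  pid  (1B, 1-aligned); 25..32  -- tail padding (7B); sizeof = 32, alignof = 8
0..2  m22  (2B, 2-aligned)
2..3  h  (1B, 1-aligned)
3..4  -- padding (1B)
4..8  m21  (4B, 4-aligned)
8..9  f  (1B, 1-aligned)
9..12  -- padding (3B)
12..16  g  (4B, 4-aligned)
16..18  m9  (2B, 2-aligned)
18..20  -- padding (2B)
20..24  m19  (4B, 4-aligned)
24..56  a  (32B, 8-aligned)
56..108  m4  (52B, 4-aligned)
108..112  m13  (4B, 4-aligned)
112..116  m11  (4B, 4-aligned)
116..120  -- tail padding (4B)
sizeof = 120, alignof = 8
array of 9: 9 × 120 = 1080

1080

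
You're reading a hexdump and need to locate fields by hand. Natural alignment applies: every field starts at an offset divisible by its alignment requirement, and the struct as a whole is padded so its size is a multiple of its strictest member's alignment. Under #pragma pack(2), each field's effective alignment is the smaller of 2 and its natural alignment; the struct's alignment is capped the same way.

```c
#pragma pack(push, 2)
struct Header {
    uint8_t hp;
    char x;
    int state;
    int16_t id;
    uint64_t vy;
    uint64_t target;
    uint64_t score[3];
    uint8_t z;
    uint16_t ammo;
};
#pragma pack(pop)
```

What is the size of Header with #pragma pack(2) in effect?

52

@0: hp [1B, align 1] → 1
@1: x [1B, align 1] → 2
@2: state [4B, align 2] → 6
@6: id [2B, align 2] → 8
@8: vy [8B, align 2] → 16
@16: target [8B, align 2] → 24
@24: score [24B, align 2] → 48
@48: z [1B, align 1] → 49
+1 pad (align 2)
@50: ammo [2B, align 2] → 52
size 52, align 2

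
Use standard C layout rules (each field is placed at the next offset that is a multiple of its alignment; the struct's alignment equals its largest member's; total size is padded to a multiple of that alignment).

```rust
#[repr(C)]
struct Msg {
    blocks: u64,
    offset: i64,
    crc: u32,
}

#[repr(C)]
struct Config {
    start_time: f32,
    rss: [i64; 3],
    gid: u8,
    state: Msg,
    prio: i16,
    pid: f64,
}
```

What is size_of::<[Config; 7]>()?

Msg: blocks at 0 (size 8, align 8) → ends 8; offset at 8 (size 8, align 8) → ends 16; crc at 16 (size 4, align 4) → ends 20; tail pad 4 to reach multiple of 8; total 24 bytes, alignment 8
start_time at 0 (size 4, align 4) → ends 4
pad 4 to align 8 for rss
rss at 8 (size 24, align 8) → ends 32
gid at 32 (size 1, align 1) → ends 33
pad 7 to align 8 for state
state at 40 (size 24, align 8) → ends 64
prio at 64 (size 2, align 2) → ends 66
pad 6 to align 8 for pid
pid at 72 (size 8, align 8) → ends 80
total 80 bytes, alignment 8
array of 7: 7 × 80 = 560

560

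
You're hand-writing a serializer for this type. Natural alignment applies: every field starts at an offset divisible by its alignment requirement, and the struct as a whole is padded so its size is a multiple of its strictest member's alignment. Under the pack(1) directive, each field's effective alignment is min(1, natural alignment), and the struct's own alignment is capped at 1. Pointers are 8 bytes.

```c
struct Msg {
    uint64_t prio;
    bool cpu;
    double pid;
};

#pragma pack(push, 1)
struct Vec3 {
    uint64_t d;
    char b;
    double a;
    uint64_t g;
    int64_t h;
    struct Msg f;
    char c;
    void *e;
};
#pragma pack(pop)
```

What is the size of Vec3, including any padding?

66 bytes

Msg: @0: prio [8B, align 8] → 8; @8: cpu [1B, align 1] → 9; +7 pad (align 8); @16: pid [8B, align 8] → 24; size 24, align 8
@0: d [8B, align 1] → 8
@8: b [1B, align 1] → 9
@9: a [8B, align 1] → 17
@17: g [8B, align 1] → 25
@25: h [8B, align 1] → 33
@33: f [24B, align 1] → 57
@57: c [1B, align 1] → 58
@58: e [8B, align 1] → 66
size 66, align 1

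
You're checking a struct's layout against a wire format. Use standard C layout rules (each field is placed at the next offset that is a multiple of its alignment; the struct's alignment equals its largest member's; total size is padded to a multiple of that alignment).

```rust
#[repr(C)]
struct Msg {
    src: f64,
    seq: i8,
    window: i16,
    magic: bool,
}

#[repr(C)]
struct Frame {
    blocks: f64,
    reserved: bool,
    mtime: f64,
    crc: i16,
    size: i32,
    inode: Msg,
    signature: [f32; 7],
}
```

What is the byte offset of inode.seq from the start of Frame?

Msg: 0..8  src  (8B, 8-aligned); 8..9  seq  (1B, 1-aligned); 9..10  -- padding (1B); 10..12  window  (2B, 2-aligned); 12..13  magic  (1B, 1-aligned); 13..16  -- tail padding (3B); sizeof = 16, alignof = 8
0..8  blocks  (8B, 8-aligned)
8..9  reserved  (1B, 1-aligned)
9..16  -- padding (7B)
16..24  mtime  (8B, 8-aligned)
24..26  crc  (2B, 2-aligned)
26..28  -- padding (2B)
28..32  size  (4B, 4-aligned)
32..48  inode  (16B, 8-aligned)
within Msg: seq at 8
32 + 8 = 40

40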